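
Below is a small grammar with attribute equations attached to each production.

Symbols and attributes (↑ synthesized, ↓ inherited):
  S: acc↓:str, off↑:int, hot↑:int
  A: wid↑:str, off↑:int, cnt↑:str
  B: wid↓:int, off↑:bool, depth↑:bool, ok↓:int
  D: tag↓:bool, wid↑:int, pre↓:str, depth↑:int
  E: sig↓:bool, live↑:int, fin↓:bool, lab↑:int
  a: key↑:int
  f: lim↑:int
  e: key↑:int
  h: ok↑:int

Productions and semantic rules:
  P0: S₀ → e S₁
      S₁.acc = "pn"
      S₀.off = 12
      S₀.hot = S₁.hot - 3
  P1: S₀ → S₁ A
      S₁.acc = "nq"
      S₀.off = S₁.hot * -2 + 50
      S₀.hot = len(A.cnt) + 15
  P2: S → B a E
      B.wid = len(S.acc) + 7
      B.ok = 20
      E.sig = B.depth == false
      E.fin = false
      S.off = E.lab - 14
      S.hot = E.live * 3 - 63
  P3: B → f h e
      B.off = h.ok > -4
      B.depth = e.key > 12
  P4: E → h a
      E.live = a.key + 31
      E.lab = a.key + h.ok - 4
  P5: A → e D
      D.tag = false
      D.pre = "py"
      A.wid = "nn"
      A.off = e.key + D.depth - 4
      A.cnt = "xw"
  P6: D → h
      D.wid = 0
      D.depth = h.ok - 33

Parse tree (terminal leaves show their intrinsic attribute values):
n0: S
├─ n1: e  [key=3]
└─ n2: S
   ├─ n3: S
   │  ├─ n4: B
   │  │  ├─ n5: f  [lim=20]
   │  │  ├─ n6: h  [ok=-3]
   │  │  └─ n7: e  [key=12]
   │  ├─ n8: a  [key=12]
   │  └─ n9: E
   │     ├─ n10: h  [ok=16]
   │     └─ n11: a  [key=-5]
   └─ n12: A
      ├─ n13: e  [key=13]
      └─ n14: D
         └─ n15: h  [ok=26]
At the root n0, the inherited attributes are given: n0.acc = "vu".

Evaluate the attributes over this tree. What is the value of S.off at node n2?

20

1. n0.acc = "vu"  [given at root]
2. n1.key = 3  [terminal]
3. n2.acc = "pn"  ["pn"]
4. n3.acc = "nq"  ["nq"]
5. n4.wid = 9  [len(S.acc) + 7]
6. n4.ok = 20  [20]
7. n5.lim = 20  [terminal]
8. n6.ok = -3  [terminal]
9. n7.key = 12  [terminal]
10. n4.off = true  [h.ok > -4]
11. n4.depth = false  [e.key > 12]
12. n8.key = 12  [terminal]
13. n9.sig = true  [B.depth == false]
14. n9.fin = false  [false]
15. n10.ok = 16  [terminal]
16. n11.key = -5  [terminal]
17. n9.live = 26  [a.key + 31]
18. n9.lab = 7  [a.key + h.ok - 4]
19. n3.off = -7  [E.lab - 14]
20. n3.hot = 15  [E.live * 3 - 63]
21. n13.key = 13  [terminal]
22. n14.tag = false  [false]
23. n14.pre = "py"  ["py"]
24. n15.ok = 26  [terminal]
25. n14.wid = 0  [0]
26. n14.depth = -7  [h.ok - 33]
27. n12.wid = "nn"  ["nn"]
28. n12.off = 2  [e.key + D.depth - 4]
29. n12.cnt = "xw"  ["xw"]
30. n2.off = 20  [S₁.hot * -2 + 50]
31. n2.hot = 17  [len(A.cnt) + 15]
32. n0.off = 12  [12]
33. n0.hot = 14  [S₁.hot - 3]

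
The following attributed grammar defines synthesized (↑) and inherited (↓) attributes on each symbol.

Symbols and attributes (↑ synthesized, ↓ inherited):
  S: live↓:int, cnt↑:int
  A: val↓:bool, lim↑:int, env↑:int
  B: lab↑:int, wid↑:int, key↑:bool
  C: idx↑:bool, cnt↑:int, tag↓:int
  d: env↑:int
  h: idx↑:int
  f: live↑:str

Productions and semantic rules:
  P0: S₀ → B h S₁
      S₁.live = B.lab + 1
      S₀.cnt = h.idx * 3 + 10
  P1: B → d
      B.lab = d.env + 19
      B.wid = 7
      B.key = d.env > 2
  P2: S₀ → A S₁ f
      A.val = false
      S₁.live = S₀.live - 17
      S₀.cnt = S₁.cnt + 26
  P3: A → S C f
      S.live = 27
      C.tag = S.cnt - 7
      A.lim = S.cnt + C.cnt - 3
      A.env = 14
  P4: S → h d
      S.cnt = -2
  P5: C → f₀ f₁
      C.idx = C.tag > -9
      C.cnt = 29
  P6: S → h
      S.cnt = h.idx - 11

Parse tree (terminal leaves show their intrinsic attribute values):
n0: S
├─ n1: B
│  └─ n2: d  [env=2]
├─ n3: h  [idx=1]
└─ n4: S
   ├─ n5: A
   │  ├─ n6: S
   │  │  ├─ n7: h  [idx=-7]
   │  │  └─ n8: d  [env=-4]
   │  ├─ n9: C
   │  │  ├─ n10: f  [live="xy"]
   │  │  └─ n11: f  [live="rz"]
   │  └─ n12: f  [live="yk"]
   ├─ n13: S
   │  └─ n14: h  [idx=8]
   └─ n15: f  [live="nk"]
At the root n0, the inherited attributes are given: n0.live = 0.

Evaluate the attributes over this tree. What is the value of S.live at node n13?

1. n0.live = 0  [given at root]
2. n2.env = 2  [terminal]
3. n1.lab = 21  [d.env + 19]
4. n1.wid = 7  [7]
5. n1.key = false  [d.env > 2]
6. n3.idx = 1  [terminal]
7. n4.live = 22  [B.lab + 1]
8. n5.val = false  [false]
9. n6.live = 27  [27]
10. n7.idx = -7  [terminal]
11. n8.env = -4  [terminal]
12. n6.cnt = -2  [-2]
13. n9.tag = -9  [S.cnt - 7]
14. n10.live = "xy"  [terminal]
15. n11.live = "rz"  [terminal]
16. n9.idx = false  [C.tag > -9]
17. n9.cnt = 29  [29]
18. n12.live = "yk"  [terminal]
19. n5.lim = 24  [S.cnt + C.cnt - 3]
20. n5.env = 14  [14]
21. n13.live = 5  [S₀.live - 17]
22. n14.idx = 8  [terminal]
23. n13.cnt = -3  [h.idx - 11]
24. n15.live = "nk"  [terminal]
25. n4.cnt = 23  [S₁.cnt + 26]
26. n0.cnt = 13  [h.idx * 3 + 10]

5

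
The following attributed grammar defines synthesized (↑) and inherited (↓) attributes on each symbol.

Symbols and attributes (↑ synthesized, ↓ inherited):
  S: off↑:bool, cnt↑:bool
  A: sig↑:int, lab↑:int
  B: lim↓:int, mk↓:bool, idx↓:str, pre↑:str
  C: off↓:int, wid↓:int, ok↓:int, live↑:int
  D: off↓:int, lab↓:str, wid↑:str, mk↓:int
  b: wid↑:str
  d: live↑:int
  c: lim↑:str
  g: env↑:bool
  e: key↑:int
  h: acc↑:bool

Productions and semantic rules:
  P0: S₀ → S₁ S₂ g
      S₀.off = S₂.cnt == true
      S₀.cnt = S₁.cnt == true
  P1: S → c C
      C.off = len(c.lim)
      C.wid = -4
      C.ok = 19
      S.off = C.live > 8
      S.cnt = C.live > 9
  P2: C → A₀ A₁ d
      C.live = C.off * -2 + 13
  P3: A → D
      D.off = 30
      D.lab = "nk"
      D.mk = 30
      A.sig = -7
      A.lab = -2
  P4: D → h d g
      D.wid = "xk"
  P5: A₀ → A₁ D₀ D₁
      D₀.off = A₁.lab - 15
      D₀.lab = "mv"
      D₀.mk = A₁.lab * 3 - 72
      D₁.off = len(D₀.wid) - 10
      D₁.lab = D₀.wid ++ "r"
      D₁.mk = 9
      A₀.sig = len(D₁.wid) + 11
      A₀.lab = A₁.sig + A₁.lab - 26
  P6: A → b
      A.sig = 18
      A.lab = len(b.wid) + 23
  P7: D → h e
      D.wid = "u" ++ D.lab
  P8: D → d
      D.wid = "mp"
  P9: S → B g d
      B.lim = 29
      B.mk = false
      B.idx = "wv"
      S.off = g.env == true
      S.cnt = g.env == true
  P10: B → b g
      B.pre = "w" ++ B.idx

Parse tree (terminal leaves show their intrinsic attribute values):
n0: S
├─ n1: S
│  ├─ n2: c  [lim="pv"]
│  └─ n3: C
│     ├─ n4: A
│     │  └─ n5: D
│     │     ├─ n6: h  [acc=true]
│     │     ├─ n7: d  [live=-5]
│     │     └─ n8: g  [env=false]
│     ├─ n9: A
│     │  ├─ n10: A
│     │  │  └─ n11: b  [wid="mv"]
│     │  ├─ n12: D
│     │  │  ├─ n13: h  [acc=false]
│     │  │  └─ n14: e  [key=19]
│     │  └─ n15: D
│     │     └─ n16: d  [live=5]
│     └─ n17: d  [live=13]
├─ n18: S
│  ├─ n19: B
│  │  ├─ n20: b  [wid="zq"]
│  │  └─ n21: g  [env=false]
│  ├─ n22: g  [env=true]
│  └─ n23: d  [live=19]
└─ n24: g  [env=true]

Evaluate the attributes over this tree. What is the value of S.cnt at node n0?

false

1. n2.lim = "pv"  [terminal]
2. n3.off = 2  [len(c.lim)]
3. n3.wid = -4  [-4]
4. n3.ok = 19  [19]
5. n5.off = 30  [30]
6. n5.lab = "nk"  ["nk"]
7. n5.mk = 30  [30]
8. n6.acc = true  [terminal]
9. n7.live = -5  [terminal]
10. n8.env = false  [terminal]
11. n5.wid = "xk"  ["xk"]
12. n4.sig = -7  [-7]
13. n4.lab = -2  [-2]
14. n11.wid = "mv"  [terminal]
15. n10.sig = 18  [18]
16. n10.lab = 25  [len(b.wid) + 23]
17. n12.off = 10  [A₁.lab - 15]
18. n12.lab = "mv"  ["mv"]
19. n12.mk = 3  [A₁.lab * 3 - 72]
20. n13.acc = false  [terminal]
21. n14.key = 19  [terminal]
22. n12.wid = "umv"  ["u" ++ D.lab]
23. n15.off = -7  [len(D₀.wid) - 10]
24. n15.lab = "umvr"  [D₀.wid ++ "r"]
25. n15.mk = 9  [9]
26. n16.live = 5  [terminal]
27. n15.wid = "mp"  ["mp"]
28. n9.sig = 13  [len(D₁.wid) + 11]
29. n9.lab = 17  [A₁.sig + A₁.lab - 26]
30. n17.live = 13  [terminal]
31. n3.live = 9  [C.off * -2 + 13]
32. n1.off = true  [C.live > 8]
33. n1.cnt = false  [C.live > 9]
34. n19.lim = 29  [29]
35. n19.mk = false  [false]
36. n19.idx = "wv"  ["wv"]
37. n20.wid = "zq"  [terminal]
38. n21.env = false  [terminal]
39. n19.pre = "wwv"  ["w" ++ B.idx]
40. n22.env = true  [terminal]
41. n23.live = 19  [terminal]
42. n18.off = true  [g.env == true]
43. n18.cnt = true  [g.env == true]
44. n24.env = true  [terminal]
45. n0.off = true  [S₂.cnt == true]
46. n0.cnt = false  [S₁.cnt == true]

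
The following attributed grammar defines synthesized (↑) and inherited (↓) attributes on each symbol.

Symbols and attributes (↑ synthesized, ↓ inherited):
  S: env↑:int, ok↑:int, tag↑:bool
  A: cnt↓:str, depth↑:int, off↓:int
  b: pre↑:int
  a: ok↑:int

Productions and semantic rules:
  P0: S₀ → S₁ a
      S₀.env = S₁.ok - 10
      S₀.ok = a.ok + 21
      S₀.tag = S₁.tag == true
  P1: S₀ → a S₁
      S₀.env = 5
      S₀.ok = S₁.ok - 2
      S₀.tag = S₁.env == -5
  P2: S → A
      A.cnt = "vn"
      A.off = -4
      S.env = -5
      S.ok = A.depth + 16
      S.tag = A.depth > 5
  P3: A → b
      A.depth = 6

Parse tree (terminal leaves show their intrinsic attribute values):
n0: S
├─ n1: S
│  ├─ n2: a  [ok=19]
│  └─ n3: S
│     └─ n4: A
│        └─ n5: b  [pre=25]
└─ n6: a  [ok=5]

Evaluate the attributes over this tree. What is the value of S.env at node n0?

10

1. n2.ok = 19  [terminal]
2. n4.cnt = "vn"  ["vn"]
3. n4.off = -4  [-4]
4. n5.pre = 25  [terminal]
5. n4.depth = 6  [6]
6. n3.env = -5  [-5]
7. n3.ok = 22  [A.depth + 16]
8. n3.tag = true  [A.depth > 5]
9. n1.env = 5  [5]
10. n1.ok = 20  [S₁.ok - 2]
11. n1.tag = true  [S₁.env == -5]
12. n6.ok = 5  [terminal]
13. n0.env = 10  [S₁.ok - 10]
14. n0.ok = 26  [a.ok + 21]
15. n0.tag = true  [S₁.tag == true]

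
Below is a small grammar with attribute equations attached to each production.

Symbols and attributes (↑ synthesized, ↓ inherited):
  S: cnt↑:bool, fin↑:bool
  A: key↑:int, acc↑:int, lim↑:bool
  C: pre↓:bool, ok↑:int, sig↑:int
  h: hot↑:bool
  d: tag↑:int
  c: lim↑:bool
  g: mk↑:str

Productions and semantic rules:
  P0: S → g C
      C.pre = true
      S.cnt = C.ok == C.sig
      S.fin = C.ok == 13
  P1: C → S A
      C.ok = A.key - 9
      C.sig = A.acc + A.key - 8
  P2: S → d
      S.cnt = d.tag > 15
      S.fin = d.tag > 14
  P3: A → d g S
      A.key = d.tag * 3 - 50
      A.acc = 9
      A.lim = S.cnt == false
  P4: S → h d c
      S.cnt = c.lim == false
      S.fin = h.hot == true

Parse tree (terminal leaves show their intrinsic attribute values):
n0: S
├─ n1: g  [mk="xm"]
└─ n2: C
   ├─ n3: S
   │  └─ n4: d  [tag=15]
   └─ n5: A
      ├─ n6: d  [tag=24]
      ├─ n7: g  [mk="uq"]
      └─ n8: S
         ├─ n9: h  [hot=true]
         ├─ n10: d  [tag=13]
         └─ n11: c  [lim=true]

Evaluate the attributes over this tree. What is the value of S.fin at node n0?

true

1. n1.mk = "xm"  [terminal]
2. n2.pre = true  [true]
3. n4.tag = 15  [terminal]
4. n3.cnt = false  [d.tag > 15]
5. n3.fin = true  [d.tag > 14]
6. n6.tag = 24  [terminal]
7. n7.mk = "uq"  [terminal]
8. n9.hot = true  [terminal]
9. n10.tag = 13  [terminal]
10. n11.lim = true  [terminal]
11. n8.cnt = false  [c.lim == false]
12. n8.fin = true  [h.hot == true]
13. n5.key = 22  [d.tag * 3 - 50]
14. n5.acc = 9  [9]
15. n5.lim = true  [S.cnt == false]
16. n2.ok = 13  [A.key - 9]
17. n2.sig = 23  [A.acc + A.key - 8]
18. n0.cnt = false  [C.ok == C.sig]
19. n0.fin = true  [C.ok == 13]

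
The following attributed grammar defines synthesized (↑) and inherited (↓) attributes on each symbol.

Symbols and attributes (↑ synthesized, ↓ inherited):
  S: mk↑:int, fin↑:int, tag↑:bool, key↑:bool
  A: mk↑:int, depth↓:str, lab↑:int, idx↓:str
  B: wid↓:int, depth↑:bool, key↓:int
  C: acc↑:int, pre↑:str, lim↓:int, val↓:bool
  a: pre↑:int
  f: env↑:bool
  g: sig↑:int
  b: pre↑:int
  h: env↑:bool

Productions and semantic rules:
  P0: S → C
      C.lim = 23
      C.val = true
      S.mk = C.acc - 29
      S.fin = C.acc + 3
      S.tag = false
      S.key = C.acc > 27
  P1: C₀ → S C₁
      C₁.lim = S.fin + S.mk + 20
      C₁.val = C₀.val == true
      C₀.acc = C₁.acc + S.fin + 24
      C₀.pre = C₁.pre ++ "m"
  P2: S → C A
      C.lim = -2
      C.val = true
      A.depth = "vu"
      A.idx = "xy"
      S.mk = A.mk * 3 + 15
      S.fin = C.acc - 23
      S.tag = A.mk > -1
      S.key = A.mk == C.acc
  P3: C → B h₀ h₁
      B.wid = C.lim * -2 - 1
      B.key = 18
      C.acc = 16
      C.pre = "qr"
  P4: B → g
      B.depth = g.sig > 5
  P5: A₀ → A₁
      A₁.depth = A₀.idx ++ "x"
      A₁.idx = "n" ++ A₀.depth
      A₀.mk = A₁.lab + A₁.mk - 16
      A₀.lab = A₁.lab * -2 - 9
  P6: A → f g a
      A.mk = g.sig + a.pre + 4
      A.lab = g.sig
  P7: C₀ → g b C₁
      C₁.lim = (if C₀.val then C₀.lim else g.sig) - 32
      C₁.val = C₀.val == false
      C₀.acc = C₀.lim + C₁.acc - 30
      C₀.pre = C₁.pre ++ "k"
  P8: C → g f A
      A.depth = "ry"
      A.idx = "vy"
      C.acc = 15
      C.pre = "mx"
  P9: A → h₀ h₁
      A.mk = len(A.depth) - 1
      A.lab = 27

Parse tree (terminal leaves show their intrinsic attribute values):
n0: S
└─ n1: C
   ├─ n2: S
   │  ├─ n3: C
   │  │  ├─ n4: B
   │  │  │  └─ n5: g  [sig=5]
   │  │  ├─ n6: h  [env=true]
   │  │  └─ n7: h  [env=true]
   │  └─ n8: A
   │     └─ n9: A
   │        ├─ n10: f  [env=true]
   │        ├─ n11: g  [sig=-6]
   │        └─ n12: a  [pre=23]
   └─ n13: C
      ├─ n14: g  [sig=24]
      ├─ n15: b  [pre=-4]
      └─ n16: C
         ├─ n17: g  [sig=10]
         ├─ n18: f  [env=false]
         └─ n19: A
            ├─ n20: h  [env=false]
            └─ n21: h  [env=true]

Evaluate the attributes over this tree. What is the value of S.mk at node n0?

-2

1. n1.lim = 23  [23]
2. n1.val = true  [true]
3. n3.lim = -2  [-2]
4. n3.val = true  [true]
5. n4.wid = 3  [C.lim * -2 - 1]
6. n4.key = 18  [18]
7. n5.sig = 5  [terminal]
8. n4.depth = false  [g.sig > 5]
9. n6.env = true  [terminal]
10. n7.env = true  [terminal]
11. n3.acc = 16  [16]
12. n3.pre = "qr"  ["qr"]
13. n8.depth = "vu"  ["vu"]
14. n8.idx = "xy"  ["xy"]
15. n9.depth = "xyx"  [A₀.idx ++ "x"]
16. n9.idx = "nvu"  ["n" ++ A₀.depth]
17. n10.env = true  [terminal]
18. n11.sig = -6  [terminal]
19. n12.pre = 23  [terminal]
20. n9.mk = 21  [g.sig + a.pre + 4]
21. n9.lab = -6  [g.sig]
22. n8.mk = -1  [A₁.lab + A₁.mk - 16]
23. n8.lab = 3  [A₁.lab * -2 - 9]
24. n2.mk = 12  [A.mk * 3 + 15]
25. n2.fin = -7  [C.acc - 23]
26. n2.tag = false  [A.mk > -1]
27. n2.key = false  [A.mk == C.acc]
28. n13.lim = 25  [S.fin + S.mk + 20]
29. n13.val = true  [C₀.val == true]
30. n14.sig = 24  [terminal]
31. n15.pre = -4  [terminal]
32. n16.lim = -7  [(if C₀.val then C₀.lim else g.sig) - 32]
33. n16.val = false  [C₀.val == false]
34. n17.sig = 10  [terminal]
35. n18.env = false  [terminal]
36. n19.depth = "ry"  ["ry"]
37. n19.idx = "vy"  ["vy"]
38. n20.env = false  [terminal]
39. n21.env = true  [terminal]
40. n19.mk = 1  [len(A.depth) - 1]
41. n19.lab = 27  [27]
42. n16.acc = 15  [15]
43. n16.pre = "mx"  ["mx"]
44. n13.acc = 10  [C₀.lim + C₁.acc - 30]
45. n13.pre = "mxk"  [C₁.pre ++ "k"]
46. n1.acc = 27  [C₁.acc + S.fin + 24]
47. n1.pre = "mxkm"  [C₁.pre ++ "m"]
48. n0.mk = -2  [C.acc - 29]
49. n0.fin = 30  [C.acc + 3]
50. n0.tag = false  [false]
51. n0.key = false  [C.acc > 27]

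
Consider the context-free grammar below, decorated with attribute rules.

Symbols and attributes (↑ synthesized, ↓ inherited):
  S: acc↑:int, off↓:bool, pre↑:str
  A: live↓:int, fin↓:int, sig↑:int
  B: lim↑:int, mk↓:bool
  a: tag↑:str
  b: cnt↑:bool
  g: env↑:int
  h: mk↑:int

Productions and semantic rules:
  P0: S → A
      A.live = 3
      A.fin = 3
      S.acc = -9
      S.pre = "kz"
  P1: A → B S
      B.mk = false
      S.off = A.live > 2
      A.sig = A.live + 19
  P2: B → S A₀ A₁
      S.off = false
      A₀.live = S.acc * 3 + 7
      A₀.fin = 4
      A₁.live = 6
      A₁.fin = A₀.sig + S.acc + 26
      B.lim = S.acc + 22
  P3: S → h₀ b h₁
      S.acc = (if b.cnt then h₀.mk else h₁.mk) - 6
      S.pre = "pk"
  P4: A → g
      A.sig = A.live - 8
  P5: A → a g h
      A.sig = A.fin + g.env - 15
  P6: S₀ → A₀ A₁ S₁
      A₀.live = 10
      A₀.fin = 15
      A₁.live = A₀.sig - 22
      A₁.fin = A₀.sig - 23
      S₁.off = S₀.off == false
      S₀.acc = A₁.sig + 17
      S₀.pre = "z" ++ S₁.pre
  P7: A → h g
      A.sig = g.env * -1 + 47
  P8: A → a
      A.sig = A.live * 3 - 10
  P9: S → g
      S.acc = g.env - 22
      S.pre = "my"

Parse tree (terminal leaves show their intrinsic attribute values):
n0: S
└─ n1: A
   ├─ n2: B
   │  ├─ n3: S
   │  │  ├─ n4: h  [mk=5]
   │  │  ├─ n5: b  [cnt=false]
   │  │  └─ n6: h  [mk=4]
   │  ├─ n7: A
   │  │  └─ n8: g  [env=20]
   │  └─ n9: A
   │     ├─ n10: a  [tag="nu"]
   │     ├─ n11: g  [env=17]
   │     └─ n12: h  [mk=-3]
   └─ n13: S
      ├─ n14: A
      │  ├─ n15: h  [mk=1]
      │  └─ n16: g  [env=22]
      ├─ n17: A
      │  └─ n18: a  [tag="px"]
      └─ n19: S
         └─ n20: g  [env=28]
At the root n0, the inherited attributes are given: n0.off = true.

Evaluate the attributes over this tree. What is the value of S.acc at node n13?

16

1. n0.off = true  [given at root]
2. n1.live = 3  [3]
3. n1.fin = 3  [3]
4. n2.mk = false  [false]
5. n3.off = false  [false]
6. n4.mk = 5  [terminal]
7. n5.cnt = false  [terminal]
8. n6.mk = 4  [terminal]
9. n3.acc = -2  [(if b.cnt then h₀.mk else h₁.mk) - 6]
10. n3.pre = "pk"  ["pk"]
11. n7.live = 1  [S.acc * 3 + 7]
12. n7.fin = 4  [4]
13. n8.env = 20  [terminal]
14. n7.sig = -7  [A.live - 8]
15. n9.live = 6  [6]
16. n9.fin = 17  [A₀.sig + S.acc + 26]
17. n10.tag = "nu"  [terminal]
18. n11.env = 17  [terminal]
19. n12.mk = -3  [terminal]
20. n9.sig = 19  [A.fin + g.env - 15]
21. n2.lim = 20  [S.acc + 22]
22. n13.off = true  [A.live > 2]
23. n14.live = 10  [10]
24. n14.fin = 15  [15]
25. n15.mk = 1  [terminal]
26. n16.env = 22  [terminal]
27. n14.sig = 25  [g.env * -1 + 47]
28. n17.live = 3  [A₀.sig - 22]
29. n17.fin = 2  [A₀.sig - 23]
30. n18.tag = "px"  [terminal]
31. n17.sig = -1  [A.live * 3 - 10]
32. n19.off = false  [S₀.off == false]
33. n20.env = 28  [terminal]
34. n19.acc = 6  [g.env - 22]
35. n19.pre = "my"  ["my"]
36. n13.acc = 16  [A₁.sig + 17]
37. n13.pre = "zmy"  ["z" ++ S₁.pre]
38. n1.sig = 22  [A.live + 19]
39. n0.acc = -9  [-9]
40. n0.pre = "kz"  ["kz"]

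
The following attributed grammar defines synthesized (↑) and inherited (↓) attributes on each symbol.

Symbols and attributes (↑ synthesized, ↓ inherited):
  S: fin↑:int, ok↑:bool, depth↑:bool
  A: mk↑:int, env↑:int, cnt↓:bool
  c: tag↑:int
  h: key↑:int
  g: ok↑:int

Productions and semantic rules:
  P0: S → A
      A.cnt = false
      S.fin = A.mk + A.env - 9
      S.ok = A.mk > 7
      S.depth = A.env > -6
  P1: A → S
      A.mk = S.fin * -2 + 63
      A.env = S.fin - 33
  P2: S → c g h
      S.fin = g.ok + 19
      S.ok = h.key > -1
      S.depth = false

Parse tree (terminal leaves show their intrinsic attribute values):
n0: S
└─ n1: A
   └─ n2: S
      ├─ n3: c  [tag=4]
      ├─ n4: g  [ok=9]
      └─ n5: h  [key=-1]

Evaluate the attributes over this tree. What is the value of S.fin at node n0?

1. n1.cnt = false  [false]
2. n3.tag = 4  [terminal]
3. n4.ok = 9  [terminal]
4. n5.key = -1  [terminal]
5. n2.fin = 28  [g.ok + 19]
6. n2.ok = false  [h.key > -1]
7. n2.depth = false  [false]
8. n1.mk = 7  [S.fin * -2 + 63]
9. n1.env = -5  [S.fin - 33]
10. n0.fin = -7  [A.mk + A.env - 9]
11. n0.ok = false  [A.mk > 7]
12. n0.depth = true  [A.env > -6]

-7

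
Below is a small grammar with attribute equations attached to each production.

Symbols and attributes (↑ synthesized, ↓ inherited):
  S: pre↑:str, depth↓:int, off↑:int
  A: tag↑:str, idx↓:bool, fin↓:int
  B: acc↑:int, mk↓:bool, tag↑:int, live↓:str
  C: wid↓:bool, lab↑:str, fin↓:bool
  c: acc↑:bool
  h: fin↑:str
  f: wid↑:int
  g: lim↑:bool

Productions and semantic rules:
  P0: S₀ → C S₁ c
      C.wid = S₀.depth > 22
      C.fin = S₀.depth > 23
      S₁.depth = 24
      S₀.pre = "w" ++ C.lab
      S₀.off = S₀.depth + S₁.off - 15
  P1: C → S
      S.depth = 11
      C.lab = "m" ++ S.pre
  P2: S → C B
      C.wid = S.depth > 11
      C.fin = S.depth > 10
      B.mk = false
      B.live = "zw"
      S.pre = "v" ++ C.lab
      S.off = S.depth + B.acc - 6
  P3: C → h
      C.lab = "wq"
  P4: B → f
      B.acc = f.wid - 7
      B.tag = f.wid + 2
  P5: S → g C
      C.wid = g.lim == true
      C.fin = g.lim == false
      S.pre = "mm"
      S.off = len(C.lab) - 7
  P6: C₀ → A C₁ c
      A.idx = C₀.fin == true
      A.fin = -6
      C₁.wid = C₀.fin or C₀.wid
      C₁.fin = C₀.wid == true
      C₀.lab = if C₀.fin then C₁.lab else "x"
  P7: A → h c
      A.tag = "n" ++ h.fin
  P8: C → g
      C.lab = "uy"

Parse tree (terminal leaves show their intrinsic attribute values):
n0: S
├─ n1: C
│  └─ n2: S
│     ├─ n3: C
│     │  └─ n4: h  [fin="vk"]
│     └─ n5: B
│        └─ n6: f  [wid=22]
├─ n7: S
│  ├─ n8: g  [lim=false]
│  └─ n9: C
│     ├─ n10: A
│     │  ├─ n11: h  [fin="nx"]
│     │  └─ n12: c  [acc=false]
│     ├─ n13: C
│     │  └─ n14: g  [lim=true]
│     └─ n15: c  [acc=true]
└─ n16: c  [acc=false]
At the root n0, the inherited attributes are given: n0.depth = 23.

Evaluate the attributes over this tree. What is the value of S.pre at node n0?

"wmvwq"

1. n0.depth = 23  [given at root]
2. n1.wid = true  [S₀.depth > 22]
3. n1.fin = false  [S₀.depth > 23]
4. n2.depth = 11  [11]
5. n3.wid = false  [S.depth > 11]
6. n3.fin = true  [S.depth > 10]
7. n4.fin = "vk"  [terminal]
8. n3.lab = "wq"  ["wq"]
9. n5.mk = false  [false]
10. n5.live = "zw"  ["zw"]
11. n6.wid = 22  [terminal]
12. n5.acc = 15  [f.wid - 7]
13. n5.tag = 24  [f.wid + 2]
14. n2.pre = "vwq"  ["v" ++ C.lab]
15. n2.off = 20  [S.depth + B.acc - 6]
16. n1.lab = "mvwq"  ["m" ++ S.pre]
17. n7.depth = 24  [24]
18. n8.lim = false  [terminal]
19. n9.wid = false  [g.lim == true]
20. n9.fin = true  [g.lim == false]
21. n10.idx = true  [C₀.fin == true]
22. n10.fin = -6  [-6]
23. n11.fin = "nx"  [terminal]
24. n12.acc = false  [terminal]
25. n10.tag = "nnx"  ["n" ++ h.fin]
26. n13.wid = true  [C₀.fin or C₀.wid]
27. n13.fin = false  [C₀.wid == true]
28. n14.lim = true  [terminal]
29. n13.lab = "uy"  ["uy"]
30. n15.acc = true  [terminal]
31. n9.lab = "uy"  [if C₀.fin then C₁.lab else "x"]
32. n7.pre = "mm"  ["mm"]
33. n7.off = -5  [len(C.lab) - 7]
34. n16.acc = false  [terminal]
35. n0.pre = "wmvwq"  ["w" ++ C.lab]
36. n0.off = 3  [S₀.depth + S₁.off - 15]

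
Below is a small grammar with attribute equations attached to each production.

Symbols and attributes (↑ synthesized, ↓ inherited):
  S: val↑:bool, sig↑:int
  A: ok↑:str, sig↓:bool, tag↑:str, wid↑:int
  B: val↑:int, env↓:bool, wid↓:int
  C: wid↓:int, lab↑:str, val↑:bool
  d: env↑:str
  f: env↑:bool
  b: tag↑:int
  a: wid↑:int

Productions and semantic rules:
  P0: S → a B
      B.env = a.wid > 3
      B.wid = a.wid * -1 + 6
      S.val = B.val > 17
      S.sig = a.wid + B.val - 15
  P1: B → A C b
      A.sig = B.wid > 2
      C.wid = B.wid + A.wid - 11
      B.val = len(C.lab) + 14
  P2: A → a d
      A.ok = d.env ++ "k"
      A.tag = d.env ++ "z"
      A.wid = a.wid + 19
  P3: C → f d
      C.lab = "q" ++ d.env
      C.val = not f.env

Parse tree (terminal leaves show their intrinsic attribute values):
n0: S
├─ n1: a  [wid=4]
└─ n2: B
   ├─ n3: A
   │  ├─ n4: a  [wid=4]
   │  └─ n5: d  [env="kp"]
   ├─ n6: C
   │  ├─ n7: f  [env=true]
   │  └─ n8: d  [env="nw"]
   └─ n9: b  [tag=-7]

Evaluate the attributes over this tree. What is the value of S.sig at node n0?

1. n1.wid = 4  [terminal]
2. n2.env = true  [a.wid > 3]
3. n2.wid = 2  [a.wid * -1 + 6]
4. n3.sig = false  [B.wid > 2]
5. n4.wid = 4  [terminal]
6. n5.env = "kp"  [terminal]
7. n3.ok = "kpk"  [d.env ++ "k"]
8. n3.tag = "kpz"  [d.env ++ "z"]
9. n3.wid = 23  [a.wid + 19]
10. n6.wid = 14  [B.wid + A.wid - 11]
11. n7.env = true  [terminal]
12. n8.env = "nw"  [terminal]
13. n6.lab = "qnw"  ["q" ++ d.env]
14. n6.val = false  [not f.env]
15. n9.tag = -7  [terminal]
16. n2.val = 17  [len(C.lab) + 14]
17. n0.val = false  [B.val > 17]
18. n0.sig = 6  [a.wid + B.val - 15]

6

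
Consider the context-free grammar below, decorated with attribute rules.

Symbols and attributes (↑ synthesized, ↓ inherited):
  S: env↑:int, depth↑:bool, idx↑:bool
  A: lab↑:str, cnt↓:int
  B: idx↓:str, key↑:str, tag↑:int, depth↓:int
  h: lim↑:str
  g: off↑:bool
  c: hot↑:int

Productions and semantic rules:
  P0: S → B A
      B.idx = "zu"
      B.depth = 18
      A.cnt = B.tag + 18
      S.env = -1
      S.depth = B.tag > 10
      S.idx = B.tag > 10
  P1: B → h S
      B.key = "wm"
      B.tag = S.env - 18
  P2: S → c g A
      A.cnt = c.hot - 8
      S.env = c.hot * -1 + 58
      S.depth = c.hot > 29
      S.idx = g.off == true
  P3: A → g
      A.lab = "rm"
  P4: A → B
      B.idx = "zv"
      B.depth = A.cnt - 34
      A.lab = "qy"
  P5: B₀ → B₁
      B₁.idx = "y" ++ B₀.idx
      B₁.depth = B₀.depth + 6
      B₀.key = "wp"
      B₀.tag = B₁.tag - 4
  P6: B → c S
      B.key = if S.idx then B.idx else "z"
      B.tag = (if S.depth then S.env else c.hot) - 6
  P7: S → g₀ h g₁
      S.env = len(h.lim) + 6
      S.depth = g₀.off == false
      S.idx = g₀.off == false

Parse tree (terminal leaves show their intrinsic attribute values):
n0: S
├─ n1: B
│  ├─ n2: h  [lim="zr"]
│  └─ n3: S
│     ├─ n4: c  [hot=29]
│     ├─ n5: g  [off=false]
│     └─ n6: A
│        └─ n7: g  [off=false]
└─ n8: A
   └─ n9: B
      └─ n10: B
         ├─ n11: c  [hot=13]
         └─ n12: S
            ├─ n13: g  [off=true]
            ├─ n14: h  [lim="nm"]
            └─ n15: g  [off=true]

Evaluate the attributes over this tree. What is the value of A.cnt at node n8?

29

1. n1.idx = "zu"  ["zu"]
2. n1.depth = 18  [18]
3. n2.lim = "zr"  [terminal]
4. n4.hot = 29  [terminal]
5. n5.off = false  [terminal]
6. n6.cnt = 21  [c.hot - 8]
7. n7.off = false  [terminal]
8. n6.lab = "rm"  ["rm"]
9. n3.env = 29  [c.hot * -1 + 58]
10. n3.depth = false  [c.hot > 29]
11. n3.idx = false  [g.off == true]
12. n1.key = "wm"  ["wm"]
13. n1.tag = 11  [S.env - 18]
14. n8.cnt = 29  [B.tag + 18]
15. n9.idx = "zv"  ["zv"]
16. n9.depth = -5  [A.cnt - 34]
17. n10.idx = "yzv"  ["y" ++ B₀.idx]
18. n10.depth = 1  [B₀.depth + 6]
19. n11.hot = 13  [terminal]
20. n13.off = true  [terminal]
21. n14.lim = "nm"  [terminal]
22. n15.off = true  [terminal]
23. n12.env = 8  [len(h.lim) + 6]
24. n12.depth = false  [g₀.off == false]
25. n12.idx = false  [g₀.off == false]
26. n10.key = "z"  [if S.idx then B.idx else "z"]
27. n10.tag = 7  [(if S.depth then S.env else c.hot) - 6]
28. n9.key = "wp"  ["wp"]
29. n9.tag = 3  [B₁.tag - 4]
30. n8.lab = "qy"  ["qy"]
31. n0.env = -1  [-1]
32. n0.depth = true  [B.tag > 10]
33. n0.idx = true  [B.tag > 10]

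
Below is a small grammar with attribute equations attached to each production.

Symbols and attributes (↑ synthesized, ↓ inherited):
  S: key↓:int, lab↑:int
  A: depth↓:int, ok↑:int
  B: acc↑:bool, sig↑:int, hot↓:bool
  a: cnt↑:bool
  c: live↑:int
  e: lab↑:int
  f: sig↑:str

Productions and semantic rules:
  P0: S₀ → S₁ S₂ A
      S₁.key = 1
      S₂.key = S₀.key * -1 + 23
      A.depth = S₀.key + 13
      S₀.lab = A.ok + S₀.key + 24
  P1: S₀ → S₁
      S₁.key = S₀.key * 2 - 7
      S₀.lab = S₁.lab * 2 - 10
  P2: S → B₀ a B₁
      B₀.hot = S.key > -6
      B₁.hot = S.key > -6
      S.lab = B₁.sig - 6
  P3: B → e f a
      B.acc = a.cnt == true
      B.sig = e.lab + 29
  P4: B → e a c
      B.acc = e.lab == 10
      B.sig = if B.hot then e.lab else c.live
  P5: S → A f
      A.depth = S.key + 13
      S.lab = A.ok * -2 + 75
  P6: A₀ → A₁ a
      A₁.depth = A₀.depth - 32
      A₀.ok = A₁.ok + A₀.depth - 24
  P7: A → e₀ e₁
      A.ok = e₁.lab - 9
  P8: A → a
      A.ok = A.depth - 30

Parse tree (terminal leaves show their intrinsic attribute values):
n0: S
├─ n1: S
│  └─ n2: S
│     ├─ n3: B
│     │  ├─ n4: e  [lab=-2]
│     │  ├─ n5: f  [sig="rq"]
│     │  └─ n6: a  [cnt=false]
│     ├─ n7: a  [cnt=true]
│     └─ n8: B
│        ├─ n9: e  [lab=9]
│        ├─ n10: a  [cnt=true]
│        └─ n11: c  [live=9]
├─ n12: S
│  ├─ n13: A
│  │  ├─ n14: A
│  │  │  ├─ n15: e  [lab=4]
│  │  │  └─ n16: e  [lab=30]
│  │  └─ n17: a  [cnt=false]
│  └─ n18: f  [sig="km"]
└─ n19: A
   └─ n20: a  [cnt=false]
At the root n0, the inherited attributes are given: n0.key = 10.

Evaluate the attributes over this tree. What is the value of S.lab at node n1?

1. n0.key = 10  [given at root]
2. n1.key = 1  [1]
3. n2.key = -5  [S₀.key * 2 - 7]
4. n3.hot = true  [S.key > -6]
5. n4.lab = -2  [terminal]
6. n5.sig = "rq"  [terminal]
7. n6.cnt = false  [terminal]
8. n3.acc = false  [a.cnt == true]
9. n3.sig = 27  [e.lab + 29]
10. n7.cnt = true  [terminal]
11. n8.hot = true  [S.key > -6]
12. n9.lab = 9  [terminal]
13. n10.cnt = true  [terminal]
14. n11.live = 9  [terminal]
15. n8.acc = false  [e.lab == 10]
16. n8.sig = 9  [if B.hot then e.lab else c.live]
17. n2.lab = 3  [B₁.sig - 6]
18. n1.lab = -4  [S₁.lab * 2 - 10]
19. n12.key = 13  [S₀.key * -1 + 23]
20. n13.depth = 26  [S.key + 13]
21. n14.depth = -6  [A₀.depth - 32]
22. n15.lab = 4  [terminal]
23. n16.lab = 30  [terminal]
24. n14.ok = 21  [e₁.lab - 9]
25. n17.cnt = false  [terminal]
26. n13.ok = 23  [A₁.ok + A₀.depth - 24]
27. n18.sig = "km"  [terminal]
28. n12.lab = 29  [A.ok * -2 + 75]
29. n19.depth = 23  [S₀.key + 13]
30. n20.cnt = false  [terminal]
31. n19.ok = -7  [A.depth - 30]
32. n0.lab = 27  [A.ok + S₀.key + 24]

-4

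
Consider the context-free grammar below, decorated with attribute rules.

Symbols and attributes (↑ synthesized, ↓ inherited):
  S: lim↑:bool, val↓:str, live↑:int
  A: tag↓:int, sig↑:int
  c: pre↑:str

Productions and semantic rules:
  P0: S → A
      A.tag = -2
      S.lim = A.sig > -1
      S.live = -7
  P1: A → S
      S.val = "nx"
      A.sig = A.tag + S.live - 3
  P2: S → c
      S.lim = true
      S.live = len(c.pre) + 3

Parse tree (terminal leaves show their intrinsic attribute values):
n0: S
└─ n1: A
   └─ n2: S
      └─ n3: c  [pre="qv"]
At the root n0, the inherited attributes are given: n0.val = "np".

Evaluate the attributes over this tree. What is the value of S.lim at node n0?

true

1. n0.val = "np"  [given at root]
2. n1.tag = -2  [-2]
3. n2.val = "nx"  ["nx"]
4. n3.pre = "qv"  [terminal]
5. n2.lim = true  [true]
6. n2.live = 5  [len(c.pre) + 3]
7. n1.sig = 0  [A.tag + S.live - 3]
8. n0.lim = true  [A.sig > -1]
9. n0.live = -7  [-7]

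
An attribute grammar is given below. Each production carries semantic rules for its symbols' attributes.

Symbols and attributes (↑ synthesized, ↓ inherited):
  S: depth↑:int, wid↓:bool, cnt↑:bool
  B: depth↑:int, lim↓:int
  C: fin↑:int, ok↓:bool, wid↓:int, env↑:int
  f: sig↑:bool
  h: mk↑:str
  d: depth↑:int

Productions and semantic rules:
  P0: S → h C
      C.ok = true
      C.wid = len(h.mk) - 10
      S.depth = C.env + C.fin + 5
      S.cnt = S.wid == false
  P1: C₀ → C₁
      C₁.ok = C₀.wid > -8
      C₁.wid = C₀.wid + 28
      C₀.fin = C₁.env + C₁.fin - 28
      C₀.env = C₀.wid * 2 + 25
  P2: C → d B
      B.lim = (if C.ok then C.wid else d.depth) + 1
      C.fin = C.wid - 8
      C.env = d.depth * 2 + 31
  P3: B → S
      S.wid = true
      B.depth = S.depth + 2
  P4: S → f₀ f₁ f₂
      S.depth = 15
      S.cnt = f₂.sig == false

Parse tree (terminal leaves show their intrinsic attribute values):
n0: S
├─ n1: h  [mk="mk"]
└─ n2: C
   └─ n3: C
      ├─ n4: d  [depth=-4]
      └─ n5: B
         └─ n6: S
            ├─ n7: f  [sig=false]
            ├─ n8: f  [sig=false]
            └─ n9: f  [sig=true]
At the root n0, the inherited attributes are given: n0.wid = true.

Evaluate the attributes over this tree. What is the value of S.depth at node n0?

1. n0.wid = true  [given at root]
2. n1.mk = "mk"  [terminal]
3. n2.ok = true  [true]
4. n2.wid = -8  [len(h.mk) - 10]
5. n3.ok = false  [C₀.wid > -8]
6. n3.wid = 20  [C₀.wid + 28]
7. n4.depth = -4  [terminal]
8. n5.lim = -3  [(if C.ok then C.wid else d.depth) + 1]
9. n6.wid = true  [true]
10. n7.sig = false  [terminal]
11. n8.sig = false  [terminal]
12. n9.sig = true  [terminal]
13. n6.depth = 15  [15]
14. n6.cnt = false  [f₂.sig == false]
15. n5.depth = 17  [S.depth + 2]
16. n3.fin = 12  [C.wid - 8]
17. n3.env = 23  [d.depth * 2 + 31]
18. n2.fin = 7  [C₁.env + C₁.fin - 28]
19. n2.env = 9  [C₀.wid * 2 + 25]
20. n0.depth = 21  [C.env + C.fin + 5]
21. n0.cnt = false  [S.wid == false]

21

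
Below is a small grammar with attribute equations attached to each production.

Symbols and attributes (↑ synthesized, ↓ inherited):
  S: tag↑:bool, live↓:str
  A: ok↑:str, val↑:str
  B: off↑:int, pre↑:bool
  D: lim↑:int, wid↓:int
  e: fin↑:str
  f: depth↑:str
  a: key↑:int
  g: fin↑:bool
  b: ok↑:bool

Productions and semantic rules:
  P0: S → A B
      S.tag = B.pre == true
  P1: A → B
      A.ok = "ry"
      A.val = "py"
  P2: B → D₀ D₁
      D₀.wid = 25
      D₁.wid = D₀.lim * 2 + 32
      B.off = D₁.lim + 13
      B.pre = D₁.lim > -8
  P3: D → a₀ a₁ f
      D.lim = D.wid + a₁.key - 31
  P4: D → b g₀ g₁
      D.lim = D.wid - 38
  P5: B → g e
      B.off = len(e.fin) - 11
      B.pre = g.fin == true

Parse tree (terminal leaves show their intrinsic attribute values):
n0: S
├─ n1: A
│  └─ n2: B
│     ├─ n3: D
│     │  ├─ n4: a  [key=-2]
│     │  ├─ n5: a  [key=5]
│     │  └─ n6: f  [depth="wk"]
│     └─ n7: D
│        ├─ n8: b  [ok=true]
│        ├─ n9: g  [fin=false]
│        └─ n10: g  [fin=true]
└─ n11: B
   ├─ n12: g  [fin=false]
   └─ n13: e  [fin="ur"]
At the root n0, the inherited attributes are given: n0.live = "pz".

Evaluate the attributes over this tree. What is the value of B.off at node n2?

1. n0.live = "pz"  [given at root]
2. n3.wid = 25  [25]
3. n4.key = -2  [terminal]
4. n5.key = 5  [terminal]
5. n6.depth = "wk"  [terminal]
6. n3.lim = -1  [D.wid + a₁.key - 31]
7. n7.wid = 30  [D₀.lim * 2 + 32]
8. n8.ok = true  [terminal]
9. n9.fin = false  [terminal]
10. n10.fin = true  [terminal]
11. n7.lim = -8  [D.wid - 38]
12. n2.off = 5  [D₁.lim + 13]
13. n2.pre = false  [D₁.lim > -8]
14. n1.ok = "ry"  ["ry"]
15. n1.val = "py"  ["py"]
16. n12.fin = false  [terminal]
17. n13.fin = "ur"  [terminal]
18. n11.off = -9  [len(e.fin) - 11]
19. n11.pre = false  [g.fin == true]
20. n0.tag = false  [B.pre == true]

5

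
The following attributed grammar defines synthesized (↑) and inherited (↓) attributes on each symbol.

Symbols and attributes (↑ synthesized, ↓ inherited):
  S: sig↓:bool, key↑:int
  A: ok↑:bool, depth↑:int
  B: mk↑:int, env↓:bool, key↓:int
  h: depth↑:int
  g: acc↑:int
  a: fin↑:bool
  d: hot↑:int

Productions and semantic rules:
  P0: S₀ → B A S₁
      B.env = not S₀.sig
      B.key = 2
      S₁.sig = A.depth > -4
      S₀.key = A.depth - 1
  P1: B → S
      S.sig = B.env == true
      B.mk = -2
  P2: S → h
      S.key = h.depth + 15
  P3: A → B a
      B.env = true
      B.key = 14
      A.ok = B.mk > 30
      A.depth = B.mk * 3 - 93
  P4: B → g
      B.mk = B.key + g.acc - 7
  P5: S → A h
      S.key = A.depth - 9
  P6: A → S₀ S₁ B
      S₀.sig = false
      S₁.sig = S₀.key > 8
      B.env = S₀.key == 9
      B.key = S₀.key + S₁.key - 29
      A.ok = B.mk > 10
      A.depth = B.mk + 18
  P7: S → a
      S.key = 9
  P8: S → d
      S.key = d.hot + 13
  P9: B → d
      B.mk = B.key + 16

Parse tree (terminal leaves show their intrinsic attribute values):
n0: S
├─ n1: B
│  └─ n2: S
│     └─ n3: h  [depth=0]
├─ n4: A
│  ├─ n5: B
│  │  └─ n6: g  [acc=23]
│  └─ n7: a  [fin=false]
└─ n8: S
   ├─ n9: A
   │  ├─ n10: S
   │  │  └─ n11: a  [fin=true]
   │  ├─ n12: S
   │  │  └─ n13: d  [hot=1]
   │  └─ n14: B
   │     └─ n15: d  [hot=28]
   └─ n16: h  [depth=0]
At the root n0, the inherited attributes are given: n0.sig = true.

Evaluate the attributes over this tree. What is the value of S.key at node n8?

1. n0.sig = true  [given at root]
2. n1.env = false  [not S₀.sig]
3. n1.key = 2  [2]
4. n2.sig = false  [B.env == true]
5. n3.depth = 0  [terminal]
6. n2.key = 15  [h.depth + 15]
7. n1.mk = -2  [-2]
8. n5.env = true  [true]
9. n5.key = 14  [14]
10. n6.acc = 23  [terminal]
11. n5.mk = 30  [B.key + g.acc - 7]
12. n7.fin = false  [terminal]
13. n4.ok = false  [B.mk > 30]
14. n4.depth = -3  [B.mk * 3 - 93]
15. n8.sig = true  [A.depth > -4]
16. n10.sig = false  [false]
17. n11.fin = true  [terminal]
18. n10.key = 9  [9]
19. n12.sig = true  [S₀.key > 8]
20. n13.hot = 1  [terminal]
21. n12.key = 14  [d.hot + 13]
22. n14.env = true  [S₀.key == 9]
23. n14.key = -6  [S₀.key + S₁.key - 29]
24. n15.hot = 28  [terminal]
25. n14.mk = 10  [B.key + 16]
26. n9.ok = false  [B.mk > 10]
27. n9.depth = 28  [B.mk + 18]
28. n16.depth = 0  [terminal]
29. n8.key = 19  [A.depth - 9]
30. n0.key = -4  [A.depth - 1]

19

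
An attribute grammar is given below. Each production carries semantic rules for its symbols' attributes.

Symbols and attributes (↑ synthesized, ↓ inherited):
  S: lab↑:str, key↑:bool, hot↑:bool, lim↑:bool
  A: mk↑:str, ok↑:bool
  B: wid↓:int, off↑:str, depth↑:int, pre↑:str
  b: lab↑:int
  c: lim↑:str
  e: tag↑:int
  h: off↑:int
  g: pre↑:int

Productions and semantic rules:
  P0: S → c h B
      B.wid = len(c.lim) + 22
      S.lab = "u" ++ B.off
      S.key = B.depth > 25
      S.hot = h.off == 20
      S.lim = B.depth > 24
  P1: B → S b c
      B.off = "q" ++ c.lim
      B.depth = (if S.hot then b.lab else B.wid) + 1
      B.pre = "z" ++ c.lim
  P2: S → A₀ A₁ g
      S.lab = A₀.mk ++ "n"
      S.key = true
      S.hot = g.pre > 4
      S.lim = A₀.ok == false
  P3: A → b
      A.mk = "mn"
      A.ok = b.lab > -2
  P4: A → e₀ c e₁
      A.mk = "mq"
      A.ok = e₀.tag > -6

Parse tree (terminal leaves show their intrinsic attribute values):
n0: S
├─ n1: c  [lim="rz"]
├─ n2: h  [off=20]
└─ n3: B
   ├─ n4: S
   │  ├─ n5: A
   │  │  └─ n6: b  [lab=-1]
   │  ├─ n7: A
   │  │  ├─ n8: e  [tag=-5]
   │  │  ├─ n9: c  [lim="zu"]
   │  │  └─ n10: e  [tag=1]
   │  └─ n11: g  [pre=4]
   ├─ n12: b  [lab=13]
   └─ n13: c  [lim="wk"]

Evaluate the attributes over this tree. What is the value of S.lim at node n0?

1. n1.lim = "rz"  [terminal]
2. n2.off = 20  [terminal]
3. n3.wid = 24  [len(c.lim) + 22]
4. n6.lab = -1  [terminal]
5. n5.mk = "mn"  ["mn"]
6. n5.ok = true  [b.lab > -2]
7. n8.tag = -5  [terminal]
8. n9.lim = "zu"  [terminal]
9. n10.tag = 1  [terminal]
10. n7.mk = "mq"  ["mq"]
11. n7.ok = true  [e₀.tag > -6]
12. n11.pre = 4  [terminal]
13. n4.lab = "mnn"  [A₀.mk ++ "n"]
14. n4.key = true  [true]
15. n4.hot = false  [g.pre > 4]
16. n4.lim = false  [A₀.ok == false]
17. n12.lab = 13  [terminal]
18. n13.lim = "wk"  [terminal]
19. n3.off = "qwk"  ["q" ++ c.lim]
20. n3.depth = 25  [(if S.hot then b.lab else B.wid) + 1]
21. n3.pre = "zwk"  ["z" ++ c.lim]
22. n0.lab = "uqwk"  ["u" ++ B.off]
23. n0.key = false  [B.depth > 25]
24. n0.hot = true  [h.off == 20]
25. n0.lim = true  [B.depth > 24]

true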